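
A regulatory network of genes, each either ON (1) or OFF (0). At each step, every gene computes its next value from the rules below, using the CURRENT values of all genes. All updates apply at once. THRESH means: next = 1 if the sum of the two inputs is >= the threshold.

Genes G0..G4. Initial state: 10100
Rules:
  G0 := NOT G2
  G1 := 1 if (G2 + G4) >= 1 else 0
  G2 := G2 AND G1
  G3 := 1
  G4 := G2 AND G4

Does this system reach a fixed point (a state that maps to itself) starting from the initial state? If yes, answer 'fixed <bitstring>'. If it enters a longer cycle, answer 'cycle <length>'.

Answer: fixed 10010

Derivation:
Step 0: 10100
Step 1: G0=NOT G2=NOT 1=0 G1=(1+0>=1)=1 G2=G2&G1=1&0=0 G3=1(const) G4=G2&G4=1&0=0 -> 01010
Step 2: G0=NOT G2=NOT 0=1 G1=(0+0>=1)=0 G2=G2&G1=0&1=0 G3=1(const) G4=G2&G4=0&0=0 -> 10010
Step 3: G0=NOT G2=NOT 0=1 G1=(0+0>=1)=0 G2=G2&G1=0&0=0 G3=1(const) G4=G2&G4=0&0=0 -> 10010
Fixed point reached at step 2: 10010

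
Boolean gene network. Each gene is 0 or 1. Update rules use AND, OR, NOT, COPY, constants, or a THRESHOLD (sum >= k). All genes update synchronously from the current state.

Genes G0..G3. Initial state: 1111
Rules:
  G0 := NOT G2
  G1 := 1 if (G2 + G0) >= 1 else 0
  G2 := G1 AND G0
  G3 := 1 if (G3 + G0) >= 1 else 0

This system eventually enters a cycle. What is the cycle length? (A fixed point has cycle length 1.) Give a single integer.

Step 0: 1111
Step 1: G0=NOT G2=NOT 1=0 G1=(1+1>=1)=1 G2=G1&G0=1&1=1 G3=(1+1>=1)=1 -> 0111
Step 2: G0=NOT G2=NOT 1=0 G1=(1+0>=1)=1 G2=G1&G0=1&0=0 G3=(1+0>=1)=1 -> 0101
Step 3: G0=NOT G2=NOT 0=1 G1=(0+0>=1)=0 G2=G1&G0=1&0=0 G3=(1+0>=1)=1 -> 1001
Step 4: G0=NOT G2=NOT 0=1 G1=(0+1>=1)=1 G2=G1&G0=0&1=0 G3=(1+1>=1)=1 -> 1101
Step 5: G0=NOT G2=NOT 0=1 G1=(0+1>=1)=1 G2=G1&G0=1&1=1 G3=(1+1>=1)=1 -> 1111
State from step 5 equals state from step 0 -> cycle length 5

Answer: 5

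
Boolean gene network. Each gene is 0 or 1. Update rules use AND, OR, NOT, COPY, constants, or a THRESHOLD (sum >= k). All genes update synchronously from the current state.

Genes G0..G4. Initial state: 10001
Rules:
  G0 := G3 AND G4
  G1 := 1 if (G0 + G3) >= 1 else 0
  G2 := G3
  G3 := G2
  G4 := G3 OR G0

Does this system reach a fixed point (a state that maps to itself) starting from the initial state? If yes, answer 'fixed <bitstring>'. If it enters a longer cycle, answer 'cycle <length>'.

Answer: fixed 00000

Derivation:
Step 0: 10001
Step 1: G0=G3&G4=0&1=0 G1=(1+0>=1)=1 G2=G3=0 G3=G2=0 G4=G3|G0=0|1=1 -> 01001
Step 2: G0=G3&G4=0&1=0 G1=(0+0>=1)=0 G2=G3=0 G3=G2=0 G4=G3|G0=0|0=0 -> 00000
Step 3: G0=G3&G4=0&0=0 G1=(0+0>=1)=0 G2=G3=0 G3=G2=0 G4=G3|G0=0|0=0 -> 00000
Fixed point reached at step 2: 00000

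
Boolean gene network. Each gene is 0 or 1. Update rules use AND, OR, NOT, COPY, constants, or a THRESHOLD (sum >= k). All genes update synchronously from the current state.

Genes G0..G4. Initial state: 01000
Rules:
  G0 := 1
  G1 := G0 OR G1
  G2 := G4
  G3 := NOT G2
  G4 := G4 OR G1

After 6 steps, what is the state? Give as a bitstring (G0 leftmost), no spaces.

Step 1: G0=1(const) G1=G0|G1=0|1=1 G2=G4=0 G3=NOT G2=NOT 0=1 G4=G4|G1=0|1=1 -> 11011
Step 2: G0=1(const) G1=G0|G1=1|1=1 G2=G4=1 G3=NOT G2=NOT 0=1 G4=G4|G1=1|1=1 -> 11111
Step 3: G0=1(const) G1=G0|G1=1|1=1 G2=G4=1 G3=NOT G2=NOT 1=0 G4=G4|G1=1|1=1 -> 11101
Step 4: G0=1(const) G1=G0|G1=1|1=1 G2=G4=1 G3=NOT G2=NOT 1=0 G4=G4|G1=1|1=1 -> 11101
Step 5: G0=1(const) G1=G0|G1=1|1=1 G2=G4=1 G3=NOT G2=NOT 1=0 G4=G4|G1=1|1=1 -> 11101
Step 6: G0=1(const) G1=G0|G1=1|1=1 G2=G4=1 G3=NOT G2=NOT 1=0 G4=G4|G1=1|1=1 -> 11101

11101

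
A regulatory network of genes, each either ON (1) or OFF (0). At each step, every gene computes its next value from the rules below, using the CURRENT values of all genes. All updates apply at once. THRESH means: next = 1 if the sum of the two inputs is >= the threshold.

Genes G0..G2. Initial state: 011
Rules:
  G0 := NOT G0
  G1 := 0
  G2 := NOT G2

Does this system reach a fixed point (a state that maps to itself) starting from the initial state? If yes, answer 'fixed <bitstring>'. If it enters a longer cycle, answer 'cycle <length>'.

Step 0: 011
Step 1: G0=NOT G0=NOT 0=1 G1=0(const) G2=NOT G2=NOT 1=0 -> 100
Step 2: G0=NOT G0=NOT 1=0 G1=0(const) G2=NOT G2=NOT 0=1 -> 001
Step 3: G0=NOT G0=NOT 0=1 G1=0(const) G2=NOT G2=NOT 1=0 -> 100
Cycle of length 2 starting at step 1 -> no fixed point

Answer: cycle 2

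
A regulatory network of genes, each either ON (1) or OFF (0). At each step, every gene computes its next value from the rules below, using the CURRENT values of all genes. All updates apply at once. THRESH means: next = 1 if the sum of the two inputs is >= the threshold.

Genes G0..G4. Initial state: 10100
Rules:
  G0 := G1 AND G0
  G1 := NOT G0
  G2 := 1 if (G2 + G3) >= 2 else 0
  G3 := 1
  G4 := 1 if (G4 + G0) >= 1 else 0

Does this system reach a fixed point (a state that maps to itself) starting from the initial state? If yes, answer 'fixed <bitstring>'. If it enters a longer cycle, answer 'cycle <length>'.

Step 0: 10100
Step 1: G0=G1&G0=0&1=0 G1=NOT G0=NOT 1=0 G2=(1+0>=2)=0 G3=1(const) G4=(0+1>=1)=1 -> 00011
Step 2: G0=G1&G0=0&0=0 G1=NOT G0=NOT 0=1 G2=(0+1>=2)=0 G3=1(const) G4=(1+0>=1)=1 -> 01011
Step 3: G0=G1&G0=1&0=0 G1=NOT G0=NOT 0=1 G2=(0+1>=2)=0 G3=1(const) G4=(1+0>=1)=1 -> 01011
Fixed point reached at step 2: 01011

Answer: fixed 01011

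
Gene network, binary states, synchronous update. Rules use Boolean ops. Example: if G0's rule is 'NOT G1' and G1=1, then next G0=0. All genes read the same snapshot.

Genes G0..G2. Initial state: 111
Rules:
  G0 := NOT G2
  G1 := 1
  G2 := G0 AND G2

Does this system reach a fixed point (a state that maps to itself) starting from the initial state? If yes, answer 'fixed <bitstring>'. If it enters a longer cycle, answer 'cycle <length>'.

Answer: fixed 110

Derivation:
Step 0: 111
Step 1: G0=NOT G2=NOT 1=0 G1=1(const) G2=G0&G2=1&1=1 -> 011
Step 2: G0=NOT G2=NOT 1=0 G1=1(const) G2=G0&G2=0&1=0 -> 010
Step 3: G0=NOT G2=NOT 0=1 G1=1(const) G2=G0&G2=0&0=0 -> 110
Step 4: G0=NOT G2=NOT 0=1 G1=1(const) G2=G0&G2=1&0=0 -> 110
Fixed point reached at step 3: 110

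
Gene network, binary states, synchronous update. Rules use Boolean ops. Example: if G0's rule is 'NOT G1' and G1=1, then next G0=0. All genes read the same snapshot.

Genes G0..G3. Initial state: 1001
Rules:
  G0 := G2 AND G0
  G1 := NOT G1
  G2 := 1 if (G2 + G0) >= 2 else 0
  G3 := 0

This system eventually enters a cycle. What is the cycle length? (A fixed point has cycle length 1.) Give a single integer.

Answer: 2

Derivation:
Step 0: 1001
Step 1: G0=G2&G0=0&1=0 G1=NOT G1=NOT 0=1 G2=(0+1>=2)=0 G3=0(const) -> 0100
Step 2: G0=G2&G0=0&0=0 G1=NOT G1=NOT 1=0 G2=(0+0>=2)=0 G3=0(const) -> 0000
Step 3: G0=G2&G0=0&0=0 G1=NOT G1=NOT 0=1 G2=(0+0>=2)=0 G3=0(const) -> 0100
State from step 3 equals state from step 1 -> cycle length 2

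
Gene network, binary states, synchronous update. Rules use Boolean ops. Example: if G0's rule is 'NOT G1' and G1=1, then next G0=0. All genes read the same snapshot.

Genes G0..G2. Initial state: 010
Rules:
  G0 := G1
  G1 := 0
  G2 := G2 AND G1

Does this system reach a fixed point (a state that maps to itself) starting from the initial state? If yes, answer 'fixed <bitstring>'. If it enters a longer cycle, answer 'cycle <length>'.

Step 0: 010
Step 1: G0=G1=1 G1=0(const) G2=G2&G1=0&1=0 -> 100
Step 2: G0=G1=0 G1=0(const) G2=G2&G1=0&0=0 -> 000
Step 3: G0=G1=0 G1=0(const) G2=G2&G1=0&0=0 -> 000
Fixed point reached at step 2: 000

Answer: fixed 000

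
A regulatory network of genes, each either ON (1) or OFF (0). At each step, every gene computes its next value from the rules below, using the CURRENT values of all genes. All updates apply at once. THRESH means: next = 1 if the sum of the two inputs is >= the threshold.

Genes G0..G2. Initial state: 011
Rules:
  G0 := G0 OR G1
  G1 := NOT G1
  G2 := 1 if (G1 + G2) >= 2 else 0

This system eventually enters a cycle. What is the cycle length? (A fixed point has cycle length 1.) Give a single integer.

Step 0: 011
Step 1: G0=G0|G1=0|1=1 G1=NOT G1=NOT 1=0 G2=(1+1>=2)=1 -> 101
Step 2: G0=G0|G1=1|0=1 G1=NOT G1=NOT 0=1 G2=(0+1>=2)=0 -> 110
Step 3: G0=G0|G1=1|1=1 G1=NOT G1=NOT 1=0 G2=(1+0>=2)=0 -> 100
Step 4: G0=G0|G1=1|0=1 G1=NOT G1=NOT 0=1 G2=(0+0>=2)=0 -> 110
State from step 4 equals state from step 2 -> cycle length 2

Answer: 2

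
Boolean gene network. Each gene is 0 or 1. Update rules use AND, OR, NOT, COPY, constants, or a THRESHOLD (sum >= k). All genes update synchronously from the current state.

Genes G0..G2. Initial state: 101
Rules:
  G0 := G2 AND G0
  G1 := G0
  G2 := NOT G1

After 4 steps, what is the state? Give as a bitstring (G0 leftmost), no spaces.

Step 1: G0=G2&G0=1&1=1 G1=G0=1 G2=NOT G1=NOT 0=1 -> 111
Step 2: G0=G2&G0=1&1=1 G1=G0=1 G2=NOT G1=NOT 1=0 -> 110
Step 3: G0=G2&G0=0&1=0 G1=G0=1 G2=NOT G1=NOT 1=0 -> 010
Step 4: G0=G2&G0=0&0=0 G1=G0=0 G2=NOT G1=NOT 1=0 -> 000

000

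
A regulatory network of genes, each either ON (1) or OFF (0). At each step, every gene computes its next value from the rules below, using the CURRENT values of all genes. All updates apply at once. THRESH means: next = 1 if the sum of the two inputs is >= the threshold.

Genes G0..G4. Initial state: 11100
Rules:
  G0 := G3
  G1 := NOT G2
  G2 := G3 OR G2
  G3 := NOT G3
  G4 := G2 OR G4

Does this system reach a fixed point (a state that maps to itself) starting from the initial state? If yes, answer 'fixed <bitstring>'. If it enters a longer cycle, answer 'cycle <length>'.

Step 0: 11100
Step 1: G0=G3=0 G1=NOT G2=NOT 1=0 G2=G3|G2=0|1=1 G3=NOT G3=NOT 0=1 G4=G2|G4=1|0=1 -> 00111
Step 2: G0=G3=1 G1=NOT G2=NOT 1=0 G2=G3|G2=1|1=1 G3=NOT G3=NOT 1=0 G4=G2|G4=1|1=1 -> 10101
Step 3: G0=G3=0 G1=NOT G2=NOT 1=0 G2=G3|G2=0|1=1 G3=NOT G3=NOT 0=1 G4=G2|G4=1|1=1 -> 00111
Cycle of length 2 starting at step 1 -> no fixed point

Answer: cycle 2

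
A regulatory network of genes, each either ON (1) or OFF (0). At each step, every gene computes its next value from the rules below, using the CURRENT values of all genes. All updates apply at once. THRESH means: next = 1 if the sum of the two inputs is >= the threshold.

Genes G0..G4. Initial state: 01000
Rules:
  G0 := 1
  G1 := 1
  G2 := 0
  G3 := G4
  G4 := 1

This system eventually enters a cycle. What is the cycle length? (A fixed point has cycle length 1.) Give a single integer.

Answer: 1

Derivation:
Step 0: 01000
Step 1: G0=1(const) G1=1(const) G2=0(const) G3=G4=0 G4=1(const) -> 11001
Step 2: G0=1(const) G1=1(const) G2=0(const) G3=G4=1 G4=1(const) -> 11011
Step 3: G0=1(const) G1=1(const) G2=0(const) G3=G4=1 G4=1(const) -> 11011
State from step 3 equals state from step 2 -> cycle length 1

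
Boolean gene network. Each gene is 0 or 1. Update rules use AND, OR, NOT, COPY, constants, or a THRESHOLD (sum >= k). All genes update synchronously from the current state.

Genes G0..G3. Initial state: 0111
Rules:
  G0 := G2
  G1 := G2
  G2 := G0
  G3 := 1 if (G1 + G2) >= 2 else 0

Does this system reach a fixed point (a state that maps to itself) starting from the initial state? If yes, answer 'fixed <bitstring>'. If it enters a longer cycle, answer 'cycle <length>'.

Step 0: 0111
Step 1: G0=G2=1 G1=G2=1 G2=G0=0 G3=(1+1>=2)=1 -> 1101
Step 2: G0=G2=0 G1=G2=0 G2=G0=1 G3=(1+0>=2)=0 -> 0010
Step 3: G0=G2=1 G1=G2=1 G2=G0=0 G3=(0+1>=2)=0 -> 1100
Step 4: G0=G2=0 G1=G2=0 G2=G0=1 G3=(1+0>=2)=0 -> 0010
Cycle of length 2 starting at step 2 -> no fixed point

Answer: cycle 2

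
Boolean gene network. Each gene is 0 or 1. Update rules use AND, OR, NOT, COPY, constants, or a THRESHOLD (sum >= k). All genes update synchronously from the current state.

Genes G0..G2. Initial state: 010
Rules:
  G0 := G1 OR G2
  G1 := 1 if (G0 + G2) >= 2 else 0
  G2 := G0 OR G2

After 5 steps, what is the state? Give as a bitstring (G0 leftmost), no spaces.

Step 1: G0=G1|G2=1|0=1 G1=(0+0>=2)=0 G2=G0|G2=0|0=0 -> 100
Step 2: G0=G1|G2=0|0=0 G1=(1+0>=2)=0 G2=G0|G2=1|0=1 -> 001
Step 3: G0=G1|G2=0|1=1 G1=(0+1>=2)=0 G2=G0|G2=0|1=1 -> 101
Step 4: G0=G1|G2=0|1=1 G1=(1+1>=2)=1 G2=G0|G2=1|1=1 -> 111
Step 5: G0=G1|G2=1|1=1 G1=(1+1>=2)=1 G2=G0|G2=1|1=1 -> 111

111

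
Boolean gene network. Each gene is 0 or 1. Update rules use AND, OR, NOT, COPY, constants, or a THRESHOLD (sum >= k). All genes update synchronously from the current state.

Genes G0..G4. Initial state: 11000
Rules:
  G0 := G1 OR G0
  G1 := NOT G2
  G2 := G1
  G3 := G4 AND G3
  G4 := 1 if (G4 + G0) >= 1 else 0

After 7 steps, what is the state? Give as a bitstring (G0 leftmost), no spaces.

Step 1: G0=G1|G0=1|1=1 G1=NOT G2=NOT 0=1 G2=G1=1 G3=G4&G3=0&0=0 G4=(0+1>=1)=1 -> 11101
Step 2: G0=G1|G0=1|1=1 G1=NOT G2=NOT 1=0 G2=G1=1 G3=G4&G3=1&0=0 G4=(1+1>=1)=1 -> 10101
Step 3: G0=G1|G0=0|1=1 G1=NOT G2=NOT 1=0 G2=G1=0 G3=G4&G3=1&0=0 G4=(1+1>=1)=1 -> 10001
Step 4: G0=G1|G0=0|1=1 G1=NOT G2=NOT 0=1 G2=G1=0 G3=G4&G3=1&0=0 G4=(1+1>=1)=1 -> 11001
Step 5: G0=G1|G0=1|1=1 G1=NOT G2=NOT 0=1 G2=G1=1 G3=G4&G3=1&0=0 G4=(1+1>=1)=1 -> 11101
Step 6: G0=G1|G0=1|1=1 G1=NOT G2=NOT 1=0 G2=G1=1 G3=G4&G3=1&0=0 G4=(1+1>=1)=1 -> 10101
Step 7: G0=G1|G0=0|1=1 G1=NOT G2=NOT 1=0 G2=G1=0 G3=G4&G3=1&0=0 G4=(1+1>=1)=1 -> 10001

10001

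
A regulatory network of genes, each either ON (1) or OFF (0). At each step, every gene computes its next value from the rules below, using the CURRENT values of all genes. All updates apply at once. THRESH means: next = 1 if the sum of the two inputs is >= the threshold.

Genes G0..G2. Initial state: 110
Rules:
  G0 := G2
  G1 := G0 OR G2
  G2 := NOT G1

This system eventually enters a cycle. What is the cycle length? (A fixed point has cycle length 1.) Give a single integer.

Step 0: 110
Step 1: G0=G2=0 G1=G0|G2=1|0=1 G2=NOT G1=NOT 1=0 -> 010
Step 2: G0=G2=0 G1=G0|G2=0|0=0 G2=NOT G1=NOT 1=0 -> 000
Step 3: G0=G2=0 G1=G0|G2=0|0=0 G2=NOT G1=NOT 0=1 -> 001
Step 4: G0=G2=1 G1=G0|G2=0|1=1 G2=NOT G1=NOT 0=1 -> 111
Step 5: G0=G2=1 G1=G0|G2=1|1=1 G2=NOT G1=NOT 1=0 -> 110
State from step 5 equals state from step 0 -> cycle length 5

Answer: 5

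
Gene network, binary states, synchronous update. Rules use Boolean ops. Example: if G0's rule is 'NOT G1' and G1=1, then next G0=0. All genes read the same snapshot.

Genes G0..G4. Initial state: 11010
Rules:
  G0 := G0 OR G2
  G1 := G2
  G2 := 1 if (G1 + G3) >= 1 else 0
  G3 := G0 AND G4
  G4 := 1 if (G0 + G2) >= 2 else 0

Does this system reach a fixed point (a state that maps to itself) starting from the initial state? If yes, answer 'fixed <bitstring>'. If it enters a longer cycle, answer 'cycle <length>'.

Answer: fixed 11111

Derivation:
Step 0: 11010
Step 1: G0=G0|G2=1|0=1 G1=G2=0 G2=(1+1>=1)=1 G3=G0&G4=1&0=0 G4=(1+0>=2)=0 -> 10100
Step 2: G0=G0|G2=1|1=1 G1=G2=1 G2=(0+0>=1)=0 G3=G0&G4=1&0=0 G4=(1+1>=2)=1 -> 11001
Step 3: G0=G0|G2=1|0=1 G1=G2=0 G2=(1+0>=1)=1 G3=G0&G4=1&1=1 G4=(1+0>=2)=0 -> 10110
Step 4: G0=G0|G2=1|1=1 G1=G2=1 G2=(0+1>=1)=1 G3=G0&G4=1&0=0 G4=(1+1>=2)=1 -> 11101
Step 5: G0=G0|G2=1|1=1 G1=G2=1 G2=(1+0>=1)=1 G3=G0&G4=1&1=1 G4=(1+1>=2)=1 -> 11111
Step 6: G0=G0|G2=1|1=1 G1=G2=1 G2=(1+1>=1)=1 G3=G0&G4=1&1=1 G4=(1+1>=2)=1 -> 11111
Fixed point reached at step 5: 11111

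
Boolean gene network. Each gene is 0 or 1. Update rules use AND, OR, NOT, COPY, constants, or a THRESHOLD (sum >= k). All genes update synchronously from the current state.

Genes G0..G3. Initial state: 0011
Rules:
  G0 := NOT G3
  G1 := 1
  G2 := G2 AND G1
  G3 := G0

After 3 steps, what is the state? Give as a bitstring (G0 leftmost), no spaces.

Step 1: G0=NOT G3=NOT 1=0 G1=1(const) G2=G2&G1=1&0=0 G3=G0=0 -> 0100
Step 2: G0=NOT G3=NOT 0=1 G1=1(const) G2=G2&G1=0&1=0 G3=G0=0 -> 1100
Step 3: G0=NOT G3=NOT 0=1 G1=1(const) G2=G2&G1=0&1=0 G3=G0=1 -> 1101

1101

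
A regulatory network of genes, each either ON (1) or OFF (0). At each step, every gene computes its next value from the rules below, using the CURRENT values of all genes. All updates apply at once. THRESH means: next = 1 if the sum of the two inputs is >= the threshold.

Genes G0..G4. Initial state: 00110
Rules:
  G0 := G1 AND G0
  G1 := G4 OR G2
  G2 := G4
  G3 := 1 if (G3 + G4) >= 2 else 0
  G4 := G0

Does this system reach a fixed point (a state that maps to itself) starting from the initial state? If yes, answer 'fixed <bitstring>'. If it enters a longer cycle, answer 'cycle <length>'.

Answer: fixed 00000

Derivation:
Step 0: 00110
Step 1: G0=G1&G0=0&0=0 G1=G4|G2=0|1=1 G2=G4=0 G3=(1+0>=2)=0 G4=G0=0 -> 01000
Step 2: G0=G1&G0=1&0=0 G1=G4|G2=0|0=0 G2=G4=0 G3=(0+0>=2)=0 G4=G0=0 -> 00000
Step 3: G0=G1&G0=0&0=0 G1=G4|G2=0|0=0 G2=G4=0 G3=(0+0>=2)=0 G4=G0=0 -> 00000
Fixed point reached at step 2: 00000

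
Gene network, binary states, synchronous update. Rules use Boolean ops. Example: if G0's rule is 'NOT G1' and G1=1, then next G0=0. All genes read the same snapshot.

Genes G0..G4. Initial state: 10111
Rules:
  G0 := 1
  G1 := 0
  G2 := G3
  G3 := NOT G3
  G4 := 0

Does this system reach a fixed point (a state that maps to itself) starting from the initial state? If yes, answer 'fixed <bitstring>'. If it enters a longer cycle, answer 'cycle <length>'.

Step 0: 10111
Step 1: G0=1(const) G1=0(const) G2=G3=1 G3=NOT G3=NOT 1=0 G4=0(const) -> 10100
Step 2: G0=1(const) G1=0(const) G2=G3=0 G3=NOT G3=NOT 0=1 G4=0(const) -> 10010
Step 3: G0=1(const) G1=0(const) G2=G3=1 G3=NOT G3=NOT 1=0 G4=0(const) -> 10100
Cycle of length 2 starting at step 1 -> no fixed point

Answer: cycle 2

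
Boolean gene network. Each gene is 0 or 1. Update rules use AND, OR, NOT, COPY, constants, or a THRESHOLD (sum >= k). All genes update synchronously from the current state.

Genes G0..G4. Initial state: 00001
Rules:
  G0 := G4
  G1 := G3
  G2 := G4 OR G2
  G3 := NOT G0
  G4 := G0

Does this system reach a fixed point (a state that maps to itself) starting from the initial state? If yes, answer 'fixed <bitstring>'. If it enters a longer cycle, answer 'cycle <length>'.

Answer: cycle 2

Derivation:
Step 0: 00001
Step 1: G0=G4=1 G1=G3=0 G2=G4|G2=1|0=1 G3=NOT G0=NOT 0=1 G4=G0=0 -> 10110
Step 2: G0=G4=0 G1=G3=1 G2=G4|G2=0|1=1 G3=NOT G0=NOT 1=0 G4=G0=1 -> 01101
Step 3: G0=G4=1 G1=G3=0 G2=G4|G2=1|1=1 G3=NOT G0=NOT 0=1 G4=G0=0 -> 10110
Cycle of length 2 starting at step 1 -> no fixed point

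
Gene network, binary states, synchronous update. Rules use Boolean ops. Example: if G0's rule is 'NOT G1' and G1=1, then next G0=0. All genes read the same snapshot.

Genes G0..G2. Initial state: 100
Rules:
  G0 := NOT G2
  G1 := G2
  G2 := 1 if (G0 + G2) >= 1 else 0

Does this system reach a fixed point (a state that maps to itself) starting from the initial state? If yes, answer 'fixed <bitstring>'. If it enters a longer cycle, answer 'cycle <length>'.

Step 0: 100
Step 1: G0=NOT G2=NOT 0=1 G1=G2=0 G2=(1+0>=1)=1 -> 101
Step 2: G0=NOT G2=NOT 1=0 G1=G2=1 G2=(1+1>=1)=1 -> 011
Step 3: G0=NOT G2=NOT 1=0 G1=G2=1 G2=(0+1>=1)=1 -> 011
Fixed point reached at step 2: 011

Answer: fixed 011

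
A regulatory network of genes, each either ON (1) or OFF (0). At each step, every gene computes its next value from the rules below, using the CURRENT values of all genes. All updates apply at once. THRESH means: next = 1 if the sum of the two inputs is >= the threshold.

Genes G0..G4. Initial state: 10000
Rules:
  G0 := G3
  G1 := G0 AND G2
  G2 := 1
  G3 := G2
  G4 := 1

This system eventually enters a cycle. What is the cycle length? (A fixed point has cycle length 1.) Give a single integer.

Answer: 1

Derivation:
Step 0: 10000
Step 1: G0=G3=0 G1=G0&G2=1&0=0 G2=1(const) G3=G2=0 G4=1(const) -> 00101
Step 2: G0=G3=0 G1=G0&G2=0&1=0 G2=1(const) G3=G2=1 G4=1(const) -> 00111
Step 3: G0=G3=1 G1=G0&G2=0&1=0 G2=1(const) G3=G2=1 G4=1(const) -> 10111
Step 4: G0=G3=1 G1=G0&G2=1&1=1 G2=1(const) G3=G2=1 G4=1(const) -> 11111
Step 5: G0=G3=1 G1=G0&G2=1&1=1 G2=1(const) G3=G2=1 G4=1(const) -> 11111
State from step 5 equals state from step 4 -> cycle length 1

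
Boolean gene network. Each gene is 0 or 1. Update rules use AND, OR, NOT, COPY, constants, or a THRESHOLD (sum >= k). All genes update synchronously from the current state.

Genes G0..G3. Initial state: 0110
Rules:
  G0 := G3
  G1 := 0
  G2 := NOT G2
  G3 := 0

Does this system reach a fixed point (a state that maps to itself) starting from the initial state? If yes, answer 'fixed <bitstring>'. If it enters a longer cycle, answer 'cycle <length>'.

Step 0: 0110
Step 1: G0=G3=0 G1=0(const) G2=NOT G2=NOT 1=0 G3=0(const) -> 0000
Step 2: G0=G3=0 G1=0(const) G2=NOT G2=NOT 0=1 G3=0(const) -> 0010
Step 3: G0=G3=0 G1=0(const) G2=NOT G2=NOT 1=0 G3=0(const) -> 0000
Cycle of length 2 starting at step 1 -> no fixed point

Answer: cycle 2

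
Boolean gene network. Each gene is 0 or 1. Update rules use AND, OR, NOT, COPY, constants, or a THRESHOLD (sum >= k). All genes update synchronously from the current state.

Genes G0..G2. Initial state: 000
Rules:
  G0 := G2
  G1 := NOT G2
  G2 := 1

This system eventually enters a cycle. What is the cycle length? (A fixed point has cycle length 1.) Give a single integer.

Step 0: 000
Step 1: G0=G2=0 G1=NOT G2=NOT 0=1 G2=1(const) -> 011
Step 2: G0=G2=1 G1=NOT G2=NOT 1=0 G2=1(const) -> 101
Step 3: G0=G2=1 G1=NOT G2=NOT 1=0 G2=1(const) -> 101
State from step 3 equals state from step 2 -> cycle length 1

Answer: 1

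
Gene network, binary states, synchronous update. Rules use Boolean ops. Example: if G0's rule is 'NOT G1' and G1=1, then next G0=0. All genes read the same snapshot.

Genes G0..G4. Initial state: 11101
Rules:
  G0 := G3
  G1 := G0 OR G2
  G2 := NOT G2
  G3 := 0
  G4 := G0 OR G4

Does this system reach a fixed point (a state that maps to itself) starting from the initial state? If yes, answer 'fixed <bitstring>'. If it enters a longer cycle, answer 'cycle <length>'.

Answer: cycle 2

Derivation:
Step 0: 11101
Step 1: G0=G3=0 G1=G0|G2=1|1=1 G2=NOT G2=NOT 1=0 G3=0(const) G4=G0|G4=1|1=1 -> 01001
Step 2: G0=G3=0 G1=G0|G2=0|0=0 G2=NOT G2=NOT 0=1 G3=0(const) G4=G0|G4=0|1=1 -> 00101
Step 3: G0=G3=0 G1=G0|G2=0|1=1 G2=NOT G2=NOT 1=0 G3=0(const) G4=G0|G4=0|1=1 -> 01001
Cycle of length 2 starting at step 1 -> no fixed point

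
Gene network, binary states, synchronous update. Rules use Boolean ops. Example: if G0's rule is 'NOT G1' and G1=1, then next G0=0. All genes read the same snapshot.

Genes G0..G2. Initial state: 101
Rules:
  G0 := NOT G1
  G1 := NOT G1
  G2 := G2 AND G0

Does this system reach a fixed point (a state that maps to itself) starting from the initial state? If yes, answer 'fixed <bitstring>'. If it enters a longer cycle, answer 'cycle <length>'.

Answer: cycle 2

Derivation:
Step 0: 101
Step 1: G0=NOT G1=NOT 0=1 G1=NOT G1=NOT 0=1 G2=G2&G0=1&1=1 -> 111
Step 2: G0=NOT G1=NOT 1=0 G1=NOT G1=NOT 1=0 G2=G2&G0=1&1=1 -> 001
Step 3: G0=NOT G1=NOT 0=1 G1=NOT G1=NOT 0=1 G2=G2&G0=1&0=0 -> 110
Step 4: G0=NOT G1=NOT 1=0 G1=NOT G1=NOT 1=0 G2=G2&G0=0&1=0 -> 000
Step 5: G0=NOT G1=NOT 0=1 G1=NOT G1=NOT 0=1 G2=G2&G0=0&0=0 -> 110
Cycle of length 2 starting at step 3 -> no fixed point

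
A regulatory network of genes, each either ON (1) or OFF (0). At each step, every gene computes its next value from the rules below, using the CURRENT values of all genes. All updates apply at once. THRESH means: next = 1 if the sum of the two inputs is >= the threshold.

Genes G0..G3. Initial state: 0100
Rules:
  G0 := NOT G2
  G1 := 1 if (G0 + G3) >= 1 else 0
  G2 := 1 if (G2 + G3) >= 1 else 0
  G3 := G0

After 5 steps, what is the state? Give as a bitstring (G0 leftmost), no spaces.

Step 1: G0=NOT G2=NOT 0=1 G1=(0+0>=1)=0 G2=(0+0>=1)=0 G3=G0=0 -> 1000
Step 2: G0=NOT G2=NOT 0=1 G1=(1+0>=1)=1 G2=(0+0>=1)=0 G3=G0=1 -> 1101
Step 3: G0=NOT G2=NOT 0=1 G1=(1+1>=1)=1 G2=(0+1>=1)=1 G3=G0=1 -> 1111
Step 4: G0=NOT G2=NOT 1=0 G1=(1+1>=1)=1 G2=(1+1>=1)=1 G3=G0=1 -> 0111
Step 5: G0=NOT G2=NOT 1=0 G1=(0+1>=1)=1 G2=(1+1>=1)=1 G3=G0=0 -> 0110

0110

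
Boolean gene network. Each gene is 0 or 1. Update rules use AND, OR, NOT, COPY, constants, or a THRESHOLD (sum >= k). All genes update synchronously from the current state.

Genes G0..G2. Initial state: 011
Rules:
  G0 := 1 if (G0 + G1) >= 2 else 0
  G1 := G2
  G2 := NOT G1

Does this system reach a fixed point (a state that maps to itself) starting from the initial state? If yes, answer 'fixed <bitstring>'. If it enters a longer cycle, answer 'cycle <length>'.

Step 0: 011
Step 1: G0=(0+1>=2)=0 G1=G2=1 G2=NOT G1=NOT 1=0 -> 010
Step 2: G0=(0+1>=2)=0 G1=G2=0 G2=NOT G1=NOT 1=0 -> 000
Step 3: G0=(0+0>=2)=0 G1=G2=0 G2=NOT G1=NOT 0=1 -> 001
Step 4: G0=(0+0>=2)=0 G1=G2=1 G2=NOT G1=NOT 0=1 -> 011
Cycle of length 4 starting at step 0 -> no fixed point

Answer: cycle 4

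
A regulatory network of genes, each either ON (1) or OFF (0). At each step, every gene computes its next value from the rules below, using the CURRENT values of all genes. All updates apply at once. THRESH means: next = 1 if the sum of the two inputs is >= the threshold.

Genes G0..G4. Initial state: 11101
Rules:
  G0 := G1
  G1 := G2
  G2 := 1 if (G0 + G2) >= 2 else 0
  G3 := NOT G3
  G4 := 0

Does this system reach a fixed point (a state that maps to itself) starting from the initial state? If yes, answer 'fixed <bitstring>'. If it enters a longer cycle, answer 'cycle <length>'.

Answer: cycle 2

Derivation:
Step 0: 11101
Step 1: G0=G1=1 G1=G2=1 G2=(1+1>=2)=1 G3=NOT G3=NOT 0=1 G4=0(const) -> 11110
Step 2: G0=G1=1 G1=G2=1 G2=(1+1>=2)=1 G3=NOT G3=NOT 1=0 G4=0(const) -> 11100
Step 3: G0=G1=1 G1=G2=1 G2=(1+1>=2)=1 G3=NOT G3=NOT 0=1 G4=0(const) -> 11110
Cycle of length 2 starting at step 1 -> no fixed point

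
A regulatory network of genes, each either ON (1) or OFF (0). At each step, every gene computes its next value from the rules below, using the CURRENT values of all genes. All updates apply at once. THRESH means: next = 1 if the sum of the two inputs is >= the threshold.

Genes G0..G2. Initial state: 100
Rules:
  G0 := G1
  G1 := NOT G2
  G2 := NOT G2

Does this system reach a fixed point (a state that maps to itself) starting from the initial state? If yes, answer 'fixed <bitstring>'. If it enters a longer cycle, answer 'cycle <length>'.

Step 0: 100
Step 1: G0=G1=0 G1=NOT G2=NOT 0=1 G2=NOT G2=NOT 0=1 -> 011
Step 2: G0=G1=1 G1=NOT G2=NOT 1=0 G2=NOT G2=NOT 1=0 -> 100
Cycle of length 2 starting at step 0 -> no fixed point

Answer: cycle 2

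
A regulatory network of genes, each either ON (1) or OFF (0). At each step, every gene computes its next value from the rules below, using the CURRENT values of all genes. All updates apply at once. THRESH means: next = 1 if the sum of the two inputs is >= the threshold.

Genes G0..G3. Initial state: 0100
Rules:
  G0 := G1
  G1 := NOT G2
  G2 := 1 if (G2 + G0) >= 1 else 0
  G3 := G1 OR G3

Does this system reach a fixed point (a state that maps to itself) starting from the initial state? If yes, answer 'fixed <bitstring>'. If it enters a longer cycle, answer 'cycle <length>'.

Answer: fixed 0011

Derivation:
Step 0: 0100
Step 1: G0=G1=1 G1=NOT G2=NOT 0=1 G2=(0+0>=1)=0 G3=G1|G3=1|0=1 -> 1101
Step 2: G0=G1=1 G1=NOT G2=NOT 0=1 G2=(0+1>=1)=1 G3=G1|G3=1|1=1 -> 1111
Step 3: G0=G1=1 G1=NOT G2=NOT 1=0 G2=(1+1>=1)=1 G3=G1|G3=1|1=1 -> 1011
Step 4: G0=G1=0 G1=NOT G2=NOT 1=0 G2=(1+1>=1)=1 G3=G1|G3=0|1=1 -> 0011
Step 5: G0=G1=0 G1=NOT G2=NOT 1=0 G2=(1+0>=1)=1 G3=G1|G3=0|1=1 -> 0011
Fixed point reached at step 4: 0011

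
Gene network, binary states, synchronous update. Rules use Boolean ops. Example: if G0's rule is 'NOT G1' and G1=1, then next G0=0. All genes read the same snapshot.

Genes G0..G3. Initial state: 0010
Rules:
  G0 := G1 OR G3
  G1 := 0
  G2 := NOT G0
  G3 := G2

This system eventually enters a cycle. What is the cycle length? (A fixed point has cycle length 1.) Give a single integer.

Step 0: 0010
Step 1: G0=G1|G3=0|0=0 G1=0(const) G2=NOT G0=NOT 0=1 G3=G2=1 -> 0011
Step 2: G0=G1|G3=0|1=1 G1=0(const) G2=NOT G0=NOT 0=1 G3=G2=1 -> 1011
Step 3: G0=G1|G3=0|1=1 G1=0(const) G2=NOT G0=NOT 1=0 G3=G2=1 -> 1001
Step 4: G0=G1|G3=0|1=1 G1=0(const) G2=NOT G0=NOT 1=0 G3=G2=0 -> 1000
Step 5: G0=G1|G3=0|0=0 G1=0(const) G2=NOT G0=NOT 1=0 G3=G2=0 -> 0000
Step 6: G0=G1|G3=0|0=0 G1=0(const) G2=NOT G0=NOT 0=1 G3=G2=0 -> 0010
State from step 6 equals state from step 0 -> cycle length 6

Answer: 6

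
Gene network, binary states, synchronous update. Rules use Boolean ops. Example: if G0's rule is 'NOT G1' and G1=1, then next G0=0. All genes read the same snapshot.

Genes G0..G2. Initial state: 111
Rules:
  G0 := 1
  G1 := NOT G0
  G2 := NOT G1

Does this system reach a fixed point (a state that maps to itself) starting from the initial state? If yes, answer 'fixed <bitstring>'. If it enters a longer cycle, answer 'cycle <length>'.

Answer: fixed 101

Derivation:
Step 0: 111
Step 1: G0=1(const) G1=NOT G0=NOT 1=0 G2=NOT G1=NOT 1=0 -> 100
Step 2: G0=1(const) G1=NOT G0=NOT 1=0 G2=NOT G1=NOT 0=1 -> 101
Step 3: G0=1(const) G1=NOT G0=NOT 1=0 G2=NOT G1=NOT 0=1 -> 101
Fixed point reached at step 2: 101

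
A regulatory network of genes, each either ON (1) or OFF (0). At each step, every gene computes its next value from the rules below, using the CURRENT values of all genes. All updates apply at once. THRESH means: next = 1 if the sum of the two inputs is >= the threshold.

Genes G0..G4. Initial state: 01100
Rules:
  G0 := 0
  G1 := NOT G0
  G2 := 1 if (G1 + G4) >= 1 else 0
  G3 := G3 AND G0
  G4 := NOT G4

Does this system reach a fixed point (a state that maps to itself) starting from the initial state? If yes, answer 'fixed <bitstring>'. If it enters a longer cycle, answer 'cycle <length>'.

Step 0: 01100
Step 1: G0=0(const) G1=NOT G0=NOT 0=1 G2=(1+0>=1)=1 G3=G3&G0=0&0=0 G4=NOT G4=NOT 0=1 -> 01101
Step 2: G0=0(const) G1=NOT G0=NOT 0=1 G2=(1+1>=1)=1 G3=G3&G0=0&0=0 G4=NOT G4=NOT 1=0 -> 01100
Cycle of length 2 starting at step 0 -> no fixed point

Answer: cycle 2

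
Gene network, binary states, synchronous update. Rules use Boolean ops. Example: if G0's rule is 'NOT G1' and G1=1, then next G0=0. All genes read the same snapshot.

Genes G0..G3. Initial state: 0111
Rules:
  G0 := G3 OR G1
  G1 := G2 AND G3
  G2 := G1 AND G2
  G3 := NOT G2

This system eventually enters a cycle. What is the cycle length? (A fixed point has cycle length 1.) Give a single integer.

Answer: 1

Derivation:
Step 0: 0111
Step 1: G0=G3|G1=1|1=1 G1=G2&G3=1&1=1 G2=G1&G2=1&1=1 G3=NOT G2=NOT 1=0 -> 1110
Step 2: G0=G3|G1=0|1=1 G1=G2&G3=1&0=0 G2=G1&G2=1&1=1 G3=NOT G2=NOT 1=0 -> 1010
Step 3: G0=G3|G1=0|0=0 G1=G2&G3=1&0=0 G2=G1&G2=0&1=0 G3=NOT G2=NOT 1=0 -> 0000
Step 4: G0=G3|G1=0|0=0 G1=G2&G3=0&0=0 G2=G1&G2=0&0=0 G3=NOT G2=NOT 0=1 -> 0001
Step 5: G0=G3|G1=1|0=1 G1=G2&G3=0&1=0 G2=G1&G2=0&0=0 G3=NOT G2=NOT 0=1 -> 1001
Step 6: G0=G3|G1=1|0=1 G1=G2&G3=0&1=0 G2=G1&G2=0&0=0 G3=NOT G2=NOT 0=1 -> 1001
State from step 6 equals state from step 5 -> cycle length 1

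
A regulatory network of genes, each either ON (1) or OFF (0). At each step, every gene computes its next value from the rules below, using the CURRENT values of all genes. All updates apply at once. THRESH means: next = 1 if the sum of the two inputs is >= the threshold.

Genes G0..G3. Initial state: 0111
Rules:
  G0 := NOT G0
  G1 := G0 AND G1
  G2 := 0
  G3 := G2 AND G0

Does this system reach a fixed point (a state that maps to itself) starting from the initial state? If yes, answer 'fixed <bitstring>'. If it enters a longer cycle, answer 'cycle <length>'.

Answer: cycle 2

Derivation:
Step 0: 0111
Step 1: G0=NOT G0=NOT 0=1 G1=G0&G1=0&1=0 G2=0(const) G3=G2&G0=1&0=0 -> 1000
Step 2: G0=NOT G0=NOT 1=0 G1=G0&G1=1&0=0 G2=0(const) G3=G2&G0=0&1=0 -> 0000
Step 3: G0=NOT G0=NOT 0=1 G1=G0&G1=0&0=0 G2=0(const) G3=G2&G0=0&0=0 -> 1000
Cycle of length 2 starting at step 1 -> no fixed point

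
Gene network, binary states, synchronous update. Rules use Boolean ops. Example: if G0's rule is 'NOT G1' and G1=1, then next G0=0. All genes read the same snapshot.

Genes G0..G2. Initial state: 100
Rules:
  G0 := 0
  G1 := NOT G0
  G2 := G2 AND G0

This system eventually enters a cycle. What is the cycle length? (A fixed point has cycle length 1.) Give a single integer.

Answer: 1

Derivation:
Step 0: 100
Step 1: G0=0(const) G1=NOT G0=NOT 1=0 G2=G2&G0=0&1=0 -> 000
Step 2: G0=0(const) G1=NOT G0=NOT 0=1 G2=G2&G0=0&0=0 -> 010
Step 3: G0=0(const) G1=NOT G0=NOT 0=1 G2=G2&G0=0&0=0 -> 010
State from step 3 equals state from step 2 -> cycle length 1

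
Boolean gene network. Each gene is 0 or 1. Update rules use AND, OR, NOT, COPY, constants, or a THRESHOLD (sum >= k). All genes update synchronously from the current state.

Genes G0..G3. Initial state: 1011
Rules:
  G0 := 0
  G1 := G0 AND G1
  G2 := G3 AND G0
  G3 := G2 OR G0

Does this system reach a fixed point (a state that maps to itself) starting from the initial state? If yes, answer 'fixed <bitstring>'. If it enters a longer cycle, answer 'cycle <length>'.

Step 0: 1011
Step 1: G0=0(const) G1=G0&G1=1&0=0 G2=G3&G0=1&1=1 G3=G2|G0=1|1=1 -> 0011
Step 2: G0=0(const) G1=G0&G1=0&0=0 G2=G3&G0=1&0=0 G3=G2|G0=1|0=1 -> 0001
Step 3: G0=0(const) G1=G0&G1=0&0=0 G2=G3&G0=1&0=0 G3=G2|G0=0|0=0 -> 0000
Step 4: G0=0(const) G1=G0&G1=0&0=0 G2=G3&G0=0&0=0 G3=G2|G0=0|0=0 -> 0000
Fixed point reached at step 3: 0000

Answer: fixed 0000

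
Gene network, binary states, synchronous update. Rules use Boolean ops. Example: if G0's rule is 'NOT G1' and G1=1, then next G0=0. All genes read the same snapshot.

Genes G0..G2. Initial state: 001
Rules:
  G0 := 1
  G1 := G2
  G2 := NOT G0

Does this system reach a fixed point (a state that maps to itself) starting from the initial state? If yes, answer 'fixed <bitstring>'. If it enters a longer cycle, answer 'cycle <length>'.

Answer: fixed 100

Derivation:
Step 0: 001
Step 1: G0=1(const) G1=G2=1 G2=NOT G0=NOT 0=1 -> 111
Step 2: G0=1(const) G1=G2=1 G2=NOT G0=NOT 1=0 -> 110
Step 3: G0=1(const) G1=G2=0 G2=NOT G0=NOT 1=0 -> 100
Step 4: G0=1(const) G1=G2=0 G2=NOT G0=NOT 1=0 -> 100
Fixed point reached at step 3: 100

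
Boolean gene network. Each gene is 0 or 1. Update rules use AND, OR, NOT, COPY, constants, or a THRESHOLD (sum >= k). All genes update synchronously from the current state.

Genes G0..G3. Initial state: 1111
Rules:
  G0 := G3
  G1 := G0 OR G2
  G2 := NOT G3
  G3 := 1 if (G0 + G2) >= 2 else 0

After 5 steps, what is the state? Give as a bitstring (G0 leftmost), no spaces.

Step 1: G0=G3=1 G1=G0|G2=1|1=1 G2=NOT G3=NOT 1=0 G3=(1+1>=2)=1 -> 1101
Step 2: G0=G3=1 G1=G0|G2=1|0=1 G2=NOT G3=NOT 1=0 G3=(1+0>=2)=0 -> 1100
Step 3: G0=G3=0 G1=G0|G2=1|0=1 G2=NOT G3=NOT 0=1 G3=(1+0>=2)=0 -> 0110
Step 4: G0=G3=0 G1=G0|G2=0|1=1 G2=NOT G3=NOT 0=1 G3=(0+1>=2)=0 -> 0110
Step 5: G0=G3=0 G1=G0|G2=0|1=1 G2=NOT G3=NOT 0=1 G3=(0+1>=2)=0 -> 0110

0110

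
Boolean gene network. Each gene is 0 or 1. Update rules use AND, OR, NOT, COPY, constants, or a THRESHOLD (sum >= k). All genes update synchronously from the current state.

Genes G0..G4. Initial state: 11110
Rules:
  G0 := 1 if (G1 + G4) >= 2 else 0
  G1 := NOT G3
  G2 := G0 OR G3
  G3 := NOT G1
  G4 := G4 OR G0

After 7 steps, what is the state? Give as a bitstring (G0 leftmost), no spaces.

Step 1: G0=(1+0>=2)=0 G1=NOT G3=NOT 1=0 G2=G0|G3=1|1=1 G3=NOT G1=NOT 1=0 G4=G4|G0=0|1=1 -> 00101
Step 2: G0=(0+1>=2)=0 G1=NOT G3=NOT 0=1 G2=G0|G3=0|0=0 G3=NOT G1=NOT 0=1 G4=G4|G0=1|0=1 -> 01011
Step 3: G0=(1+1>=2)=1 G1=NOT G3=NOT 1=0 G2=G0|G3=0|1=1 G3=NOT G1=NOT 1=0 G4=G4|G0=1|0=1 -> 10101
Step 4: G0=(0+1>=2)=0 G1=NOT G3=NOT 0=1 G2=G0|G3=1|0=1 G3=NOT G1=NOT 0=1 G4=G4|G0=1|1=1 -> 01111
Step 5: G0=(1+1>=2)=1 G1=NOT G3=NOT 1=0 G2=G0|G3=0|1=1 G3=NOT G1=NOT 1=0 G4=G4|G0=1|0=1 -> 10101
Step 6: G0=(0+1>=2)=0 G1=NOT G3=NOT 0=1 G2=G0|G3=1|0=1 G3=NOT G1=NOT 0=1 G4=G4|G0=1|1=1 -> 01111
Step 7: G0=(1+1>=2)=1 G1=NOT G3=NOT 1=0 G2=G0|G3=0|1=1 G3=NOT G1=NOT 1=0 G4=G4|G0=1|0=1 -> 10101

10101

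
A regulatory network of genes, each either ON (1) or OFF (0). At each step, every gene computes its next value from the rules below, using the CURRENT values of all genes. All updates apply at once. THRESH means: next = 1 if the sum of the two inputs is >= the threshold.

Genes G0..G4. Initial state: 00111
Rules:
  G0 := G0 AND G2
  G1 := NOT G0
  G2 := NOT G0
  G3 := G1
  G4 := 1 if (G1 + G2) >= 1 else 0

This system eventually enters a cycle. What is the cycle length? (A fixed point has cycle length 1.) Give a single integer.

Answer: 1

Derivation:
Step 0: 00111
Step 1: G0=G0&G2=0&1=0 G1=NOT G0=NOT 0=1 G2=NOT G0=NOT 0=1 G3=G1=0 G4=(0+1>=1)=1 -> 01101
Step 2: G0=G0&G2=0&1=0 G1=NOT G0=NOT 0=1 G2=NOT G0=NOT 0=1 G3=G1=1 G4=(1+1>=1)=1 -> 01111
Step 3: G0=G0&G2=0&1=0 G1=NOT G0=NOT 0=1 G2=NOT G0=NOT 0=1 G3=G1=1 G4=(1+1>=1)=1 -> 01111
State from step 3 equals state from step 2 -> cycle length 1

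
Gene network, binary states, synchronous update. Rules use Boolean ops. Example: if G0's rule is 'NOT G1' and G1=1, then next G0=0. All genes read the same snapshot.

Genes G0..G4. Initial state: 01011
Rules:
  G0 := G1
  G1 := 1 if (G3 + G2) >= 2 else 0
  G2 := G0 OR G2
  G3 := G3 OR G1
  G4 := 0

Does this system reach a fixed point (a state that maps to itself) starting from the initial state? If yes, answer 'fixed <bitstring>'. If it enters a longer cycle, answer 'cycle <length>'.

Step 0: 01011
Step 1: G0=G1=1 G1=(1+0>=2)=0 G2=G0|G2=0|0=0 G3=G3|G1=1|1=1 G4=0(const) -> 10010
Step 2: G0=G1=0 G1=(1+0>=2)=0 G2=G0|G2=1|0=1 G3=G3|G1=1|0=1 G4=0(const) -> 00110
Step 3: G0=G1=0 G1=(1+1>=2)=1 G2=G0|G2=0|1=1 G3=G3|G1=1|0=1 G4=0(const) -> 01110
Step 4: G0=G1=1 G1=(1+1>=2)=1 G2=G0|G2=0|1=1 G3=G3|G1=1|1=1 G4=0(const) -> 11110
Step 5: G0=G1=1 G1=(1+1>=2)=1 G2=G0|G2=1|1=1 G3=G3|G1=1|1=1 G4=0(const) -> 11110
Fixed point reached at step 4: 11110

Answer: fixed 11110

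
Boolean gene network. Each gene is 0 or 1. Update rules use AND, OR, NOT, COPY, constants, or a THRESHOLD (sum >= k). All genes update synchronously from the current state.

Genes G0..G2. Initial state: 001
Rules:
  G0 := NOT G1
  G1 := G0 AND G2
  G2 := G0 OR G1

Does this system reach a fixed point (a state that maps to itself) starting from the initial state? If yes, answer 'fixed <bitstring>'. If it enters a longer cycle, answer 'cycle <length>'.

Step 0: 001
Step 1: G0=NOT G1=NOT 0=1 G1=G0&G2=0&1=0 G2=G0|G1=0|0=0 -> 100
Step 2: G0=NOT G1=NOT 0=1 G1=G0&G2=1&0=0 G2=G0|G1=1|0=1 -> 101
Step 3: G0=NOT G1=NOT 0=1 G1=G0&G2=1&1=1 G2=G0|G1=1|0=1 -> 111
Step 4: G0=NOT G1=NOT 1=0 G1=G0&G2=1&1=1 G2=G0|G1=1|1=1 -> 011
Step 5: G0=NOT G1=NOT 1=0 G1=G0&G2=0&1=0 G2=G0|G1=0|1=1 -> 001
Cycle of length 5 starting at step 0 -> no fixed point

Answer: cycle 5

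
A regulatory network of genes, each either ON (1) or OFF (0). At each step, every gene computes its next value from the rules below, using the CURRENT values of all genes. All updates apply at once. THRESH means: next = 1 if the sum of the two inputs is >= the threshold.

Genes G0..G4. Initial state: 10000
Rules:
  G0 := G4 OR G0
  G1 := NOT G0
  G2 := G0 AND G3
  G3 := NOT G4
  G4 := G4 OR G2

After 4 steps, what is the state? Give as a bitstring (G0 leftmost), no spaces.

Step 1: G0=G4|G0=0|1=1 G1=NOT G0=NOT 1=0 G2=G0&G3=1&0=0 G3=NOT G4=NOT 0=1 G4=G4|G2=0|0=0 -> 10010
Step 2: G0=G4|G0=0|1=1 G1=NOT G0=NOT 1=0 G2=G0&G3=1&1=1 G3=NOT G4=NOT 0=1 G4=G4|G2=0|0=0 -> 10110
Step 3: G0=G4|G0=0|1=1 G1=NOT G0=NOT 1=0 G2=G0&G3=1&1=1 G3=NOT G4=NOT 0=1 G4=G4|G2=0|1=1 -> 10111
Step 4: G0=G4|G0=1|1=1 G1=NOT G0=NOT 1=0 G2=G0&G3=1&1=1 G3=NOT G4=NOT 1=0 G4=G4|G2=1|1=1 -> 10101

10101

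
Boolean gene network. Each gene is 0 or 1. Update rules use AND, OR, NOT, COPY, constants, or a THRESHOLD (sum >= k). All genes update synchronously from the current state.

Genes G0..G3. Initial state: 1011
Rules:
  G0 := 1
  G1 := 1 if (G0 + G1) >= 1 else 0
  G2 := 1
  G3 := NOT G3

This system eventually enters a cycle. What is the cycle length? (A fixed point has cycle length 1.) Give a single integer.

Answer: 2

Derivation:
Step 0: 1011
Step 1: G0=1(const) G1=(1+0>=1)=1 G2=1(const) G3=NOT G3=NOT 1=0 -> 1110
Step 2: G0=1(const) G1=(1+1>=1)=1 G2=1(const) G3=NOT G3=NOT 0=1 -> 1111
Step 3: G0=1(const) G1=(1+1>=1)=1 G2=1(const) G3=NOT G3=NOT 1=0 -> 1110
State from step 3 equals state from step 1 -> cycle length 2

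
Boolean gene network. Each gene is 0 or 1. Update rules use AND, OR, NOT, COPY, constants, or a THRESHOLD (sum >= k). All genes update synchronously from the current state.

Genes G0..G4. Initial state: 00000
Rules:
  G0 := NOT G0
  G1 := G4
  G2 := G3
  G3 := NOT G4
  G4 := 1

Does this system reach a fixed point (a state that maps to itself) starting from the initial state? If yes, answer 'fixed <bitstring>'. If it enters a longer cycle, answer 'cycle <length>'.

Step 0: 00000
Step 1: G0=NOT G0=NOT 0=1 G1=G4=0 G2=G3=0 G3=NOT G4=NOT 0=1 G4=1(const) -> 10011
Step 2: G0=NOT G0=NOT 1=0 G1=G4=1 G2=G3=1 G3=NOT G4=NOT 1=0 G4=1(const) -> 01101
Step 3: G0=NOT G0=NOT 0=1 G1=G4=1 G2=G3=0 G3=NOT G4=NOT 1=0 G4=1(const) -> 11001
Step 4: G0=NOT G0=NOT 1=0 G1=G4=1 G2=G3=0 G3=NOT G4=NOT 1=0 G4=1(const) -> 01001
Step 5: G0=NOT G0=NOT 0=1 G1=G4=1 G2=G3=0 G3=NOT G4=NOT 1=0 G4=1(const) -> 11001
Cycle of length 2 starting at step 3 -> no fixed point

Answer: cycle 2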